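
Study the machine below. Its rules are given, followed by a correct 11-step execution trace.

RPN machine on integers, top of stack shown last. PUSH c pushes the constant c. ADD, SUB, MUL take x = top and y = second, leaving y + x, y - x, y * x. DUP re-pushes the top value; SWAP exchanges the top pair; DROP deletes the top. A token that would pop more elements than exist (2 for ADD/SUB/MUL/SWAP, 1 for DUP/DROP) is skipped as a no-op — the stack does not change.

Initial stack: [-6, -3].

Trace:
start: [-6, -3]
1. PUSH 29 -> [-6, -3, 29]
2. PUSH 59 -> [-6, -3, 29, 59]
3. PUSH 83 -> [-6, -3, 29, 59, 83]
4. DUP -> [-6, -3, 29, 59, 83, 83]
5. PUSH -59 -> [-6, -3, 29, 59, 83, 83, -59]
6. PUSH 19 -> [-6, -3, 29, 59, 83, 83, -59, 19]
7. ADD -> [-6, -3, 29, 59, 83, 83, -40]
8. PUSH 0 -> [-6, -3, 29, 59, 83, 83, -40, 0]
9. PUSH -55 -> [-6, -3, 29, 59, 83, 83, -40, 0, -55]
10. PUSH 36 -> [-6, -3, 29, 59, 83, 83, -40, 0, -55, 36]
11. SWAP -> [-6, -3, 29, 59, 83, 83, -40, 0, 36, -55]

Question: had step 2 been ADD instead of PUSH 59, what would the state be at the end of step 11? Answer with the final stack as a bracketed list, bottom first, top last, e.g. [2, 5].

[-6, 26, 83, 83, -40, 0, 36, -55]

(re-executing from step 2 with the substitution; state before step 2: [-6, -3, 29])
2. ADD -> [-6, 26]
3. PUSH 83 -> [-6, 26, 83]
4. DUP -> [-6, 26, 83, 83]
5. PUSH -59 -> [-6, 26, 83, 83, -59]
6. PUSH 19 -> [-6, 26, 83, 83, -59, 19]
7. ADD -> [-6, 26, 83, 83, -40]
8. PUSH 0 -> [-6, 26, 83, 83, -40, 0]
9. PUSH -55 -> [-6, 26, 83, 83, -40, 0, -55]
10. PUSH 36 -> [-6, 26, 83, 83, -40, 0, -55, 36]
11. SWAP -> [-6, 26, 83, 83, -40, 0, 36, -55]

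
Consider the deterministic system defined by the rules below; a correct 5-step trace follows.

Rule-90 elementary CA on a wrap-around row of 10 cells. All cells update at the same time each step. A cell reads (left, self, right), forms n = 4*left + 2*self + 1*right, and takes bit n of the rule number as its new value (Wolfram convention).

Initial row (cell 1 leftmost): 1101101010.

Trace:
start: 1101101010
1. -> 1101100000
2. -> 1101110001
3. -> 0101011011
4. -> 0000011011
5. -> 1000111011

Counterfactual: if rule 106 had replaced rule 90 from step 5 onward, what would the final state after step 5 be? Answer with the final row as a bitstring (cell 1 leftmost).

(re-executing step 5 under rule 106; state before step 5: 0000011011)
5. -> 0000111111

0000111111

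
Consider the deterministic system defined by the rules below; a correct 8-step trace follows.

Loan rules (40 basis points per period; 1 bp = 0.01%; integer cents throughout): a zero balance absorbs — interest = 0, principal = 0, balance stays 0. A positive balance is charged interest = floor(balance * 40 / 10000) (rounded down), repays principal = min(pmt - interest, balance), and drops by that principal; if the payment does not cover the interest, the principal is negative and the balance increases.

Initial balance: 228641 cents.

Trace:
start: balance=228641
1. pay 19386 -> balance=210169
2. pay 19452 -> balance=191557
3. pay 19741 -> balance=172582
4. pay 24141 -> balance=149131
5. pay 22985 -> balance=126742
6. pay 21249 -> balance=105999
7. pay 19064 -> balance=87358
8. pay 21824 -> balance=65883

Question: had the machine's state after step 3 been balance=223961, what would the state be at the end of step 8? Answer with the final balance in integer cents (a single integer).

118298

state after step 3 := balance=223961
4. pay 24141 -> balance=200715
5. pay 22985 -> balance=178532
6. pay 21249 -> balance=157997
7. pay 19064 -> balance=139564
8. pay 21824 -> balance=118298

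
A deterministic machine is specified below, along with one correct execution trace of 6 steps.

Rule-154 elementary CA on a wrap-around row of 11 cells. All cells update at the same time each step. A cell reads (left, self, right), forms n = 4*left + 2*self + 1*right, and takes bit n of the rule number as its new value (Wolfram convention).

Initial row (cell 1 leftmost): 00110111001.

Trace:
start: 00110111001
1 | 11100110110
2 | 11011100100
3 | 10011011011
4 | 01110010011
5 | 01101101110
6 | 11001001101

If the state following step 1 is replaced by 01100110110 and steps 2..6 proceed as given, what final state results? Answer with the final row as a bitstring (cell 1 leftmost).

state after step 1 := 01100110110
2 | 11011100101
3 | 10011011001
4 | 01110010111
5 | 01101100110
6 | 11001011101

11001011101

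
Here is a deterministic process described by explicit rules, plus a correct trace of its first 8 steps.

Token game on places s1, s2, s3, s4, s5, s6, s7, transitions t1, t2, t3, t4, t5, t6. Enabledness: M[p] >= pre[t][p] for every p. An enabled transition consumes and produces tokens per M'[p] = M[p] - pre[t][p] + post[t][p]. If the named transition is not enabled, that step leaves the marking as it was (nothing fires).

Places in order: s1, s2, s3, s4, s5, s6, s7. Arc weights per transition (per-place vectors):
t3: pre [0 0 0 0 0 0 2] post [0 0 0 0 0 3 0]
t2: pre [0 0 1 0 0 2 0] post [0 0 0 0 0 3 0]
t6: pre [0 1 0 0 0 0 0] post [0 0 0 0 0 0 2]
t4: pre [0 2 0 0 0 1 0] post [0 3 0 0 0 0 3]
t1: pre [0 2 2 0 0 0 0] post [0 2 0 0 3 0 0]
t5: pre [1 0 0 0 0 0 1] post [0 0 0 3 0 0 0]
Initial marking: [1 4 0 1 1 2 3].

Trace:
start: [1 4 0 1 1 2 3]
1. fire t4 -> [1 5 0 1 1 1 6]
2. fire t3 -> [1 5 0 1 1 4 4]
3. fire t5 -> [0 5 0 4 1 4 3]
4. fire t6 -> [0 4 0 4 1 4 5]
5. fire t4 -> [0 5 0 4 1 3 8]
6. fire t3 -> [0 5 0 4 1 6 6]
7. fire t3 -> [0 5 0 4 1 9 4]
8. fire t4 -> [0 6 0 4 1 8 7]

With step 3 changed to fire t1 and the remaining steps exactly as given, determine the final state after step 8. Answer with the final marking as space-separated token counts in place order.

1 6 0 1 1 8 8

(re-executing from step 3 with the substitution; state before step 3: [1 5 0 1 1 4 4])
3. fire t1 -> [1 5 0 1 1 4 4]
4. fire t6 -> [1 4 0 1 1 4 6]
5. fire t4 -> [1 5 0 1 1 3 9]
6. fire t3 -> [1 5 0 1 1 6 7]
7. fire t3 -> [1 5 0 1 1 9 5]
8. fire t4 -> [1 6 0 1 1 8 8]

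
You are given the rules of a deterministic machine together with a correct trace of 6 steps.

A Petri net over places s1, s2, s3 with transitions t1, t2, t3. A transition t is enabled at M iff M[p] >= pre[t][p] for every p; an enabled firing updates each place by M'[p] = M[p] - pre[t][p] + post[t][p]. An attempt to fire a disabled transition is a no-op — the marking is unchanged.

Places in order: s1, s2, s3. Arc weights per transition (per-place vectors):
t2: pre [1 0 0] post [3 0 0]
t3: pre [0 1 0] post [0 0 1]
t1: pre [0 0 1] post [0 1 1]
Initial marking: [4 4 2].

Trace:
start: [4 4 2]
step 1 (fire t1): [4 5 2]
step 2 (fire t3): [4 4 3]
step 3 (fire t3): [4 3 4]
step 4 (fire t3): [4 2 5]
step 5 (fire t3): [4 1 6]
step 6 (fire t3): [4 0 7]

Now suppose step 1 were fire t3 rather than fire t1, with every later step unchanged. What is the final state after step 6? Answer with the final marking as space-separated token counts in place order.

4 0 6

(re-executing from step 1 with the substitution; state before step 1: [4 4 2])
step 1 (fire t3): [4 3 3]
step 2 (fire t3): [4 2 4]
step 3 (fire t3): [4 1 5]
step 4 (fire t3): [4 0 6]
step 5 (fire t3): [4 0 6]
step 6 (fire t3): [4 0 6]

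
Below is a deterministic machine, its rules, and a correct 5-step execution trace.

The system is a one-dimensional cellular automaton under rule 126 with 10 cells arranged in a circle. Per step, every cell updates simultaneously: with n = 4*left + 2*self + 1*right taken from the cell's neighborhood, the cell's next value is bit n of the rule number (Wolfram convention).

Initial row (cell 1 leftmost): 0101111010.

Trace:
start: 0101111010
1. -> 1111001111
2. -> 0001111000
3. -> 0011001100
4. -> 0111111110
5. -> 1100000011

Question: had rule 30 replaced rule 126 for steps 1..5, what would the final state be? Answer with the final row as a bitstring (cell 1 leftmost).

0001111011

(re-executing steps 1..5 under rule 30; state before step 1: 0101111010)
1. -> 1101000011
2. -> 0001100110
3. -> 0011011101
4. -> 1110010001
5. -> 0001111011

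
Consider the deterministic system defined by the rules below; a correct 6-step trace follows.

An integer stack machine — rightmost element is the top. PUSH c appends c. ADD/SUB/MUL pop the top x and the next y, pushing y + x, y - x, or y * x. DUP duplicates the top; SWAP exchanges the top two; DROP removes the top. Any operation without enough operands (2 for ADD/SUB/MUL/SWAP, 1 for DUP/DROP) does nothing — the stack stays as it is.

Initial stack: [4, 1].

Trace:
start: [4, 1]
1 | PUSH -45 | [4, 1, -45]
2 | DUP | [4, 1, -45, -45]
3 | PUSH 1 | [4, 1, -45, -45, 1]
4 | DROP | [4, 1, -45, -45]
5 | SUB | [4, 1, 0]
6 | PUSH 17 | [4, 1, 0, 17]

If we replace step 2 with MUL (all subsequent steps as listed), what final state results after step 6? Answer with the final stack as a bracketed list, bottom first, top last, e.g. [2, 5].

(re-executing from step 2 with the substitution; state before step 2: [4, 1, -45])
2 | MUL | [4, -45]
3 | PUSH 1 | [4, -45, 1]
4 | DROP | [4, -45]
5 | SUB | [49]
6 | PUSH 17 | [49, 17]

[49, 17]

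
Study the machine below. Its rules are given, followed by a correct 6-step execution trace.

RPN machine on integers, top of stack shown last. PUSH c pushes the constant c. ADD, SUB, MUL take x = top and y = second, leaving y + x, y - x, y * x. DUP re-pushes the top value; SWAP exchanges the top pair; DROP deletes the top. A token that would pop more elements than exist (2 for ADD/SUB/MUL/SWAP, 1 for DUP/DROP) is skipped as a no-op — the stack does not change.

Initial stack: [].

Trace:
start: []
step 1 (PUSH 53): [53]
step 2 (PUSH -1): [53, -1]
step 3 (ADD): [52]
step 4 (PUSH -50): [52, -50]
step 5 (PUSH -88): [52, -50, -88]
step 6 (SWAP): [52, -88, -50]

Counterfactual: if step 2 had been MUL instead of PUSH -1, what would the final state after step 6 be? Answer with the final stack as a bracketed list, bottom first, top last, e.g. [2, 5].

[53, -88, -50]

(re-executing from step 2 with the substitution; state before step 2: [53])
step 2 (MUL): [53]
step 3 (ADD): [53]
step 4 (PUSH -50): [53, -50]
step 5 (PUSH -88): [53, -50, -88]
step 6 (SWAP): [53, -88, -50]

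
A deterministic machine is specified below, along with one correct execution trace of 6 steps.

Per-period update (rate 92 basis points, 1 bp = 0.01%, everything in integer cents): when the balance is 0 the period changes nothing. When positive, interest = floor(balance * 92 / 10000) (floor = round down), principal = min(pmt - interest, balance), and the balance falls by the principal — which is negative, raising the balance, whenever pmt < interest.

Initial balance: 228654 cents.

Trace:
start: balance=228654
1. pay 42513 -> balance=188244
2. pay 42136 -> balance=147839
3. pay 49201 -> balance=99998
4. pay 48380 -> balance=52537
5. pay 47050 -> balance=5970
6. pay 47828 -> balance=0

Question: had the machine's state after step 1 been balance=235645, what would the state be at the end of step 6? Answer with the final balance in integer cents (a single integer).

7819

state after step 1 := balance=235645
2. pay 42136 -> balance=195676
3. pay 49201 -> balance=148275
4. pay 48380 -> balance=101259
5. pay 47050 -> balance=55140
6. pay 47828 -> balance=7819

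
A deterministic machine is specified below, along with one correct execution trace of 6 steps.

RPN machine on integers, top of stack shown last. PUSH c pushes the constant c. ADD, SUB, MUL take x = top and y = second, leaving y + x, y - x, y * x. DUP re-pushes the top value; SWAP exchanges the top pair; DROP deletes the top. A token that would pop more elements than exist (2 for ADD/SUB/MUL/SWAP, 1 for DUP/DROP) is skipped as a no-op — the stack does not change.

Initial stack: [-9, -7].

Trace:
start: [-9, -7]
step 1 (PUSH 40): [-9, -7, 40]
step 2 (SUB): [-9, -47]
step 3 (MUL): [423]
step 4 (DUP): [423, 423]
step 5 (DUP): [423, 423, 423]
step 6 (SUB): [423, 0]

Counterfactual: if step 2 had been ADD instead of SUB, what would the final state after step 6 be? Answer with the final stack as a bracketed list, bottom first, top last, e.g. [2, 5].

[-297, 0]

(re-executing from step 2 with the substitution; state before step 2: [-9, -7, 40])
step 2 (ADD): [-9, 33]
step 3 (MUL): [-297]
step 4 (DUP): [-297, -297]
step 5 (DUP): [-297, -297, -297]
step 6 (SUB): [-297, 0]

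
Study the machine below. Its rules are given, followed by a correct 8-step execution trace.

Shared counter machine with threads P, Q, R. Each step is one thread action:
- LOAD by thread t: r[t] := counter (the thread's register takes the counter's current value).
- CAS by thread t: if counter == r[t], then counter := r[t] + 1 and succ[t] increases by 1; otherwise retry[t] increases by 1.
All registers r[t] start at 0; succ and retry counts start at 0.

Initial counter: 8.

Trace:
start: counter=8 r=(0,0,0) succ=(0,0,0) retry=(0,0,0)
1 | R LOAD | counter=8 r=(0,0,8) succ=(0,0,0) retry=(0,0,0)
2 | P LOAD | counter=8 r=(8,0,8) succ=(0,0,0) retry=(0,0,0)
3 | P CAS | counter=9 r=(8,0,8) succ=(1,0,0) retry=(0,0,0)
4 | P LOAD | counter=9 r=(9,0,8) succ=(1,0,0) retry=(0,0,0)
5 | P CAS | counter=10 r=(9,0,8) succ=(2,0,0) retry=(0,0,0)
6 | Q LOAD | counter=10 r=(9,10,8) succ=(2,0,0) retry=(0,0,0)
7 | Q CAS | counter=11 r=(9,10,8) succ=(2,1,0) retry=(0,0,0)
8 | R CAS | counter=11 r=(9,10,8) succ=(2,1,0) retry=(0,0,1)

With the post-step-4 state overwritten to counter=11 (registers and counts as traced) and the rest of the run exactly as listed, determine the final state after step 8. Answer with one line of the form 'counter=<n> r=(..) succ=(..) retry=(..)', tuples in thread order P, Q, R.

state after step 4 := counter=11 r=(9,0,8) succ=(1,0,0) retry=(0,0,0)
5 | P CAS | counter=11 r=(9,0,8) succ=(1,0,0) retry=(1,0,0)
6 | Q LOAD | counter=11 r=(9,11,8) succ=(1,0,0) retry=(1,0,0)
7 | Q CAS | counter=12 r=(9,11,8) succ=(1,1,0) retry=(1,0,0)
8 | R CAS | counter=12 r=(9,11,8) succ=(1,1,0) retry=(1,0,1)

counter=12 r=(9,11,8) succ=(1,1,0) retry=(1,0,1)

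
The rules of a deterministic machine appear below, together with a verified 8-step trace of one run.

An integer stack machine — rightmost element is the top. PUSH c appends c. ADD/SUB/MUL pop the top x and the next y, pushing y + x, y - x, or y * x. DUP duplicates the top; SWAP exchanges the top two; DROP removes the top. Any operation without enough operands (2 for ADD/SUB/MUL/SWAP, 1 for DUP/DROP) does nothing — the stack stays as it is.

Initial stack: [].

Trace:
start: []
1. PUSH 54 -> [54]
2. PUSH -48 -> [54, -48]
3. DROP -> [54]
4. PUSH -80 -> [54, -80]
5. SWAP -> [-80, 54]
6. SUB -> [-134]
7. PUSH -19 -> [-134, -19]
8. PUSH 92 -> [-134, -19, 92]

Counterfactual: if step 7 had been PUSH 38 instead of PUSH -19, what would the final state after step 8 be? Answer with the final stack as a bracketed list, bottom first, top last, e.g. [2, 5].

[-134, 38, 92]

(re-executing from step 7 with the substitution; state before step 7: [-134])
7. PUSH 38 -> [-134, 38]
8. PUSH 92 -> [-134, 38, 92]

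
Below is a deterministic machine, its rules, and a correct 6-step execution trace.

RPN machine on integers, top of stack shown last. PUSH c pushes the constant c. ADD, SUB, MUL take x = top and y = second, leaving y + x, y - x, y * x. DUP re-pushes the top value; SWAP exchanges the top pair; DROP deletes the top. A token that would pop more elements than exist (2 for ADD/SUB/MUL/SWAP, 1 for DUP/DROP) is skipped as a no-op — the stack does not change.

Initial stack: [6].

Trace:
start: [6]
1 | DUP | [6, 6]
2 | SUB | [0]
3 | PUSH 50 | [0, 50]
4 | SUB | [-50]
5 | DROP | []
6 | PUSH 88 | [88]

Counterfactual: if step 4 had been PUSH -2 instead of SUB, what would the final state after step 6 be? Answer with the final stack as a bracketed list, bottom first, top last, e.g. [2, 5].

[0, 50, 88]

(re-executing from step 4 with the substitution; state before step 4: [0, 50])
4 | PUSH -2 | [0, 50, -2]
5 | DROP | [0, 50]
6 | PUSH 88 | [0, 50, 88]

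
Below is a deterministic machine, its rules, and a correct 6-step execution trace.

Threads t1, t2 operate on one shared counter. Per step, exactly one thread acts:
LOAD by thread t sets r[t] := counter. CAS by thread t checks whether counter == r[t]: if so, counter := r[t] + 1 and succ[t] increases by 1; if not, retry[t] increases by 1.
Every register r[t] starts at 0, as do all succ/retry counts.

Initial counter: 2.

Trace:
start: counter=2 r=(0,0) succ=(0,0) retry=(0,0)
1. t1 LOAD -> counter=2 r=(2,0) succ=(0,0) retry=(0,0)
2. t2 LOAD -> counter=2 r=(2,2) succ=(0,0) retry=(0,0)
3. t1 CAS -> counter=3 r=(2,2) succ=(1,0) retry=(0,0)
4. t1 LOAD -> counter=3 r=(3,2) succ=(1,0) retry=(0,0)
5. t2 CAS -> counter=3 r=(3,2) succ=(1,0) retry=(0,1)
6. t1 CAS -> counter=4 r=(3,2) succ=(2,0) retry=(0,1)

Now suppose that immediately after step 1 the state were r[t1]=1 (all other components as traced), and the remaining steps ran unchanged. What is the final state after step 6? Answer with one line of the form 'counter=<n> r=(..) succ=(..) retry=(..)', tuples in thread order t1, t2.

state after step 1 := counter=2 r=(1,0) succ=(0,0) retry=(0,0)
2. t2 LOAD -> counter=2 r=(1,2) succ=(0,0) retry=(0,0)
3. t1 CAS -> counter=2 r=(1,2) succ=(0,0) retry=(1,0)
4. t1 LOAD -> counter=2 r=(2,2) succ=(0,0) retry=(1,0)
5. t2 CAS -> counter=3 r=(2,2) succ=(0,1) retry=(1,0)
6. t1 CAS -> counter=3 r=(2,2) succ=(0,1) retry=(2,0)

counter=3 r=(2,2) succ=(0,1) retry=(2,0)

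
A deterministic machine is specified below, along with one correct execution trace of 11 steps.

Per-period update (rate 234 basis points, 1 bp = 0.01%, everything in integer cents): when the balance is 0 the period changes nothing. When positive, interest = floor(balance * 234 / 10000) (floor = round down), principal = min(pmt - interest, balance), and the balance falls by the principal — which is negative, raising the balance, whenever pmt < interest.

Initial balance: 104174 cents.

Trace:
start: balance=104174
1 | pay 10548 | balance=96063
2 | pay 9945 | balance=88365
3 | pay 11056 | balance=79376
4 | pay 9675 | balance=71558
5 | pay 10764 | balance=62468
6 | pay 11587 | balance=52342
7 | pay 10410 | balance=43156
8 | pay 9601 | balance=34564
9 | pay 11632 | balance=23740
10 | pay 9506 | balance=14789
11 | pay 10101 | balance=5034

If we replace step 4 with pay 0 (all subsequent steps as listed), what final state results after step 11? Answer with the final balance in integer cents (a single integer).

16410

(re-executing from step 4 with the substitution; state before step 4: balance=79376)
4 | pay 0 | balance=81233
5 | pay 10764 | balance=72369
6 | pay 11587 | balance=62475
7 | pay 10410 | balance=53526
8 | pay 9601 | balance=45177
9 | pay 11632 | balance=34602
10 | pay 9506 | balance=25905
11 | pay 10101 | balance=16410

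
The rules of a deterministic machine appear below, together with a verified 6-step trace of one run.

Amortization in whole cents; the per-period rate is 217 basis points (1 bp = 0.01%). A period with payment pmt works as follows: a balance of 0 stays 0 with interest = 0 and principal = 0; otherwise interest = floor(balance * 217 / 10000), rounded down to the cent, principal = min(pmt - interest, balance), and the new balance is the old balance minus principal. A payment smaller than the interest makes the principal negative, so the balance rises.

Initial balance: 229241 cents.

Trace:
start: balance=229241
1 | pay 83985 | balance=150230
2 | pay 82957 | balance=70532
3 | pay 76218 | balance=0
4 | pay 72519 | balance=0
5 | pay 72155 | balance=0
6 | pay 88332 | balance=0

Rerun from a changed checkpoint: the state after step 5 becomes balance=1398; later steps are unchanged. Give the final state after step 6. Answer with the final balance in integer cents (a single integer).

state after step 5 := balance=1398
6 | pay 88332 | balance=0

0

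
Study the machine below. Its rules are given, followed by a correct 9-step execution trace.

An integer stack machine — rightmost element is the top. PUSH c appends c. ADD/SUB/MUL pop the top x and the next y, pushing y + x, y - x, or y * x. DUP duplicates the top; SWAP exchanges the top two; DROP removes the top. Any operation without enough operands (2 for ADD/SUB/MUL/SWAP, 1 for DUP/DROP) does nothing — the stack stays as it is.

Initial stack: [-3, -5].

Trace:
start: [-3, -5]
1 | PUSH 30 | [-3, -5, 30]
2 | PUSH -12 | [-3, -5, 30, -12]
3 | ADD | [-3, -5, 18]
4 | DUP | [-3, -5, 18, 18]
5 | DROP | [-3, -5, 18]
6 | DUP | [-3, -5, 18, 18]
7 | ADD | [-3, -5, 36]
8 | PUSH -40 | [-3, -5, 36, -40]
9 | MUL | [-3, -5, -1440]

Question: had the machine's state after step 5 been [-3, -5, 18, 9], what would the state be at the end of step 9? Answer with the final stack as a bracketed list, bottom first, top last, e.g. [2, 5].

state after step 5 := [-3, -5, 18, 9]
6 | DUP | [-3, -5, 18, 9, 9]
7 | ADD | [-3, -5, 18, 18]
8 | PUSH -40 | [-3, -5, 18, 18, -40]
9 | MUL | [-3, -5, 18, -720]

[-3, -5, 18, -720]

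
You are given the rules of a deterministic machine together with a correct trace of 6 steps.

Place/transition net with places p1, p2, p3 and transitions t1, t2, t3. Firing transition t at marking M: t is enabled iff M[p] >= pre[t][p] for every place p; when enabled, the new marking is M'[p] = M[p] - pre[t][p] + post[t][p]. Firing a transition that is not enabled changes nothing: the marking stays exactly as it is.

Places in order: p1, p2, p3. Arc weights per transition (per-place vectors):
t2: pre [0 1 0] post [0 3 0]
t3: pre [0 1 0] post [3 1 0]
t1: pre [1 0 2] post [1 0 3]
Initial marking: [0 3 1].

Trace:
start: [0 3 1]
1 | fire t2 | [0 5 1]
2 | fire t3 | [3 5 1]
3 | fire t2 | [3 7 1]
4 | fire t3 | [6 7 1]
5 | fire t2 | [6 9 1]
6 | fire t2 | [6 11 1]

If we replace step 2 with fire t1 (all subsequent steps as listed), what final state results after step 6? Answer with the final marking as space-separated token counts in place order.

(re-executing from step 2 with the substitution; state before step 2: [0 5 1])
2 | fire t1 | [0 5 1]
3 | fire t2 | [0 7 1]
4 | fire t3 | [3 7 1]
5 | fire t2 | [3 9 1]
6 | fire t2 | [3 11 1]

3 11 1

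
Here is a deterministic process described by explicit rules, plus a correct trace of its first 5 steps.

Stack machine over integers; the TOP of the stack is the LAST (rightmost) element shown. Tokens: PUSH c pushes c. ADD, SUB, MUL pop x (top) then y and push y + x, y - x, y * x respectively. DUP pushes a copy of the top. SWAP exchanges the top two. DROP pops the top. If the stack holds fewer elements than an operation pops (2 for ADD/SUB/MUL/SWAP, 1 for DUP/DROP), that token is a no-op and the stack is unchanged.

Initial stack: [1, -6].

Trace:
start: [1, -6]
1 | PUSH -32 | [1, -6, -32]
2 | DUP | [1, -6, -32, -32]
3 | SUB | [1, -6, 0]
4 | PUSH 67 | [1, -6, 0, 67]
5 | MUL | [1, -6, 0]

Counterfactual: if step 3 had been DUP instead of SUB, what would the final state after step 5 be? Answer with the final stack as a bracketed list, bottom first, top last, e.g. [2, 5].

(re-executing from step 3 with the substitution; state before step 3: [1, -6, -32, -32])
3 | DUP | [1, -6, -32, -32, -32]
4 | PUSH 67 | [1, -6, -32, -32, -32, 67]
5 | MUL | [1, -6, -32, -32, -2144]

[1, -6, -32, -32, -2144]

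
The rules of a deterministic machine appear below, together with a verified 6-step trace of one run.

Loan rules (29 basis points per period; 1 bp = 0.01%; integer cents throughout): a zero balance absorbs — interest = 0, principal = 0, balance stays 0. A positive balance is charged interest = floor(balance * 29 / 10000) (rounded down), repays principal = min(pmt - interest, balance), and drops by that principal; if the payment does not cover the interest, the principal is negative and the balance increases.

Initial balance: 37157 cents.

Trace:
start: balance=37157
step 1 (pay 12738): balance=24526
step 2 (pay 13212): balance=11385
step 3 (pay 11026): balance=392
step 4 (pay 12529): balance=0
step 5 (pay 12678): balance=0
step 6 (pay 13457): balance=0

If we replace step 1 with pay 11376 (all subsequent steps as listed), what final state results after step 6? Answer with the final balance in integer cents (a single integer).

(re-executing from step 1 with the substitution; state before step 1: balance=37157)
step 1 (pay 11376): balance=25888
step 2 (pay 13212): balance=12751
step 3 (pay 11026): balance=1761
step 4 (pay 12529): balance=0
step 5 (pay 12678): balance=0
step 6 (pay 13457): balance=0

0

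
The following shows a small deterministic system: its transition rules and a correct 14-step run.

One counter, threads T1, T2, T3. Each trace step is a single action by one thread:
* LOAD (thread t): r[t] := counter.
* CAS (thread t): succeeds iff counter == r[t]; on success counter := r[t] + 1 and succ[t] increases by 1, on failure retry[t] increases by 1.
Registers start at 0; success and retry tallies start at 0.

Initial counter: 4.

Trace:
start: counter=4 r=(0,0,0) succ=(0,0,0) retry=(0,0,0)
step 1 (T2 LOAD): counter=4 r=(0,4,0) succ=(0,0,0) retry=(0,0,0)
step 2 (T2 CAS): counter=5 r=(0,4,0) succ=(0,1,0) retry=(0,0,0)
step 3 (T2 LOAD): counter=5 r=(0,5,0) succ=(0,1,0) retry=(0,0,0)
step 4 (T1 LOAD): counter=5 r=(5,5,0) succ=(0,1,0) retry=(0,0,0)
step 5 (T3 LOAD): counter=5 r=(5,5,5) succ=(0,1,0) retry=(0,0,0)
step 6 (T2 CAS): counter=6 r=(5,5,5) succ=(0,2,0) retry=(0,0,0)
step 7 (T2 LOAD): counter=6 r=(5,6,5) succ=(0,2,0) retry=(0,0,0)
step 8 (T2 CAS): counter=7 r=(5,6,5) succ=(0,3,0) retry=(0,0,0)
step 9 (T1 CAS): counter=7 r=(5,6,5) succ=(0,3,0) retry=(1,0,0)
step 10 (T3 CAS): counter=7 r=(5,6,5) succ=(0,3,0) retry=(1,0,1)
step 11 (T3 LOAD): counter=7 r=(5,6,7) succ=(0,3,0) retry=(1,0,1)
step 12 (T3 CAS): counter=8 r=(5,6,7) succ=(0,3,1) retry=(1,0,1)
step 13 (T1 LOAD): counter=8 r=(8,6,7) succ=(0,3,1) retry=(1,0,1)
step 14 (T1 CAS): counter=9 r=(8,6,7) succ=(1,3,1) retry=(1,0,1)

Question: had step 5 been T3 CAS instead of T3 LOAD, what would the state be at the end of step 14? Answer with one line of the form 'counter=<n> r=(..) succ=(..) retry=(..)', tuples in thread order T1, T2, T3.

(re-executing from step 5 with the substitution; state before step 5: counter=5 r=(5,5,0) succ=(0,1,0) retry=(0,0,0))
step 5 (T3 CAS): counter=5 r=(5,5,0) succ=(0,1,0) retry=(0,0,1)
step 6 (T2 CAS): counter=6 r=(5,5,0) succ=(0,2,0) retry=(0,0,1)
step 7 (T2 LOAD): counter=6 r=(5,6,0) succ=(0,2,0) retry=(0,0,1)
step 8 (T2 CAS): counter=7 r=(5,6,0) succ=(0,3,0) retry=(0,0,1)
step 9 (T1 CAS): counter=7 r=(5,6,0) succ=(0,3,0) retry=(1,0,1)
step 10 (T3 CAS): counter=7 r=(5,6,0) succ=(0,3,0) retry=(1,0,2)
step 11 (T3 LOAD): counter=7 r=(5,6,7) succ=(0,3,0) retry=(1,0,2)
step 12 (T3 CAS): counter=8 r=(5,6,7) succ=(0,3,1) retry=(1,0,2)
step 13 (T1 LOAD): counter=8 r=(8,6,7) succ=(0,3,1) retry=(1,0,2)
step 14 (T1 CAS): counter=9 r=(8,6,7) succ=(1,3,1) retry=(1,0,2)

counter=9 r=(8,6,7) succ=(1,3,1) retry=(1,0,2)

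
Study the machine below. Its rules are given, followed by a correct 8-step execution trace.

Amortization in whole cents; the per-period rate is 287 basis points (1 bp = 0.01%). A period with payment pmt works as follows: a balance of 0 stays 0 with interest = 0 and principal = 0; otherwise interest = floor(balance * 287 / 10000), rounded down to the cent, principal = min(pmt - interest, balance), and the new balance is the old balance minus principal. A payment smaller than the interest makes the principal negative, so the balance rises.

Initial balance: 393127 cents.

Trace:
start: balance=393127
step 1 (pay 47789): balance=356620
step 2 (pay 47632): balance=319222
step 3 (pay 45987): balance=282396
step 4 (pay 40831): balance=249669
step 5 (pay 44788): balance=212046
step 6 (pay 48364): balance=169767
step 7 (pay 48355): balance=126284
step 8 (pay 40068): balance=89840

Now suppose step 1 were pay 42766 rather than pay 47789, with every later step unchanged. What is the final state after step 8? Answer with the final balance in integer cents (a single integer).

95965

(re-executing from step 1 with the substitution; state before step 1: balance=393127)
step 1 (pay 42766): balance=361643
step 2 (pay 47632): balance=324390
step 3 (pay 45987): balance=287712
step 4 (pay 40831): balance=255138
step 5 (pay 44788): balance=217672
step 6 (pay 48364): balance=175555
step 7 (pay 48355): balance=132238
step 8 (pay 40068): balance=95965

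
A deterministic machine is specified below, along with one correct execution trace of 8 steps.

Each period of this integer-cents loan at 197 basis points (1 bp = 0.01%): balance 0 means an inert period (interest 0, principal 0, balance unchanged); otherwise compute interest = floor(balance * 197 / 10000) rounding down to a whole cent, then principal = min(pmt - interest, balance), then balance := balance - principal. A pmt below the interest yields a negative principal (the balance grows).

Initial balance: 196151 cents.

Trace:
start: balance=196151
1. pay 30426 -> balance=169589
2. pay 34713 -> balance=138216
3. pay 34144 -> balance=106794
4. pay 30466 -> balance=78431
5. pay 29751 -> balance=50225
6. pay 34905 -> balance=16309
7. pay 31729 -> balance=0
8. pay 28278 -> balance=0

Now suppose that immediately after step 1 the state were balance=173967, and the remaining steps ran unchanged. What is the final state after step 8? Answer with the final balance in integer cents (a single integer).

state after step 1 := balance=173967
2. pay 34713 -> balance=142681
3. pay 34144 -> balance=111347
4. pay 30466 -> balance=83074
5. pay 29751 -> balance=54959
6. pay 34905 -> balance=21136
7. pay 31729 -> balance=0
8. pay 28278 -> balance=0

0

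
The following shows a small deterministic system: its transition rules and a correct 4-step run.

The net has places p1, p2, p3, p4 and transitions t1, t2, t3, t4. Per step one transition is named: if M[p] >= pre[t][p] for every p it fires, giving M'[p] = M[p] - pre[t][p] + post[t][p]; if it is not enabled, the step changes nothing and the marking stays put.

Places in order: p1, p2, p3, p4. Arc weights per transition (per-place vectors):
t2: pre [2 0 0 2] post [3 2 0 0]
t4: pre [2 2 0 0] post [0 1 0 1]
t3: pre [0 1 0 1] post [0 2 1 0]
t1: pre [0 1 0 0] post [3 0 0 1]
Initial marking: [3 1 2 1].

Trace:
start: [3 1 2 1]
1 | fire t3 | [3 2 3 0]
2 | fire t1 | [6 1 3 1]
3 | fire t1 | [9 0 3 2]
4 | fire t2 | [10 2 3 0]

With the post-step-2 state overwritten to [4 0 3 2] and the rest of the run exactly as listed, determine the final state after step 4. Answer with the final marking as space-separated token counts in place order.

state after step 2 := [4 0 3 2]
3 | fire t1 | [4 0 3 2]
4 | fire t2 | [5 2 3 0]

5 2 3 0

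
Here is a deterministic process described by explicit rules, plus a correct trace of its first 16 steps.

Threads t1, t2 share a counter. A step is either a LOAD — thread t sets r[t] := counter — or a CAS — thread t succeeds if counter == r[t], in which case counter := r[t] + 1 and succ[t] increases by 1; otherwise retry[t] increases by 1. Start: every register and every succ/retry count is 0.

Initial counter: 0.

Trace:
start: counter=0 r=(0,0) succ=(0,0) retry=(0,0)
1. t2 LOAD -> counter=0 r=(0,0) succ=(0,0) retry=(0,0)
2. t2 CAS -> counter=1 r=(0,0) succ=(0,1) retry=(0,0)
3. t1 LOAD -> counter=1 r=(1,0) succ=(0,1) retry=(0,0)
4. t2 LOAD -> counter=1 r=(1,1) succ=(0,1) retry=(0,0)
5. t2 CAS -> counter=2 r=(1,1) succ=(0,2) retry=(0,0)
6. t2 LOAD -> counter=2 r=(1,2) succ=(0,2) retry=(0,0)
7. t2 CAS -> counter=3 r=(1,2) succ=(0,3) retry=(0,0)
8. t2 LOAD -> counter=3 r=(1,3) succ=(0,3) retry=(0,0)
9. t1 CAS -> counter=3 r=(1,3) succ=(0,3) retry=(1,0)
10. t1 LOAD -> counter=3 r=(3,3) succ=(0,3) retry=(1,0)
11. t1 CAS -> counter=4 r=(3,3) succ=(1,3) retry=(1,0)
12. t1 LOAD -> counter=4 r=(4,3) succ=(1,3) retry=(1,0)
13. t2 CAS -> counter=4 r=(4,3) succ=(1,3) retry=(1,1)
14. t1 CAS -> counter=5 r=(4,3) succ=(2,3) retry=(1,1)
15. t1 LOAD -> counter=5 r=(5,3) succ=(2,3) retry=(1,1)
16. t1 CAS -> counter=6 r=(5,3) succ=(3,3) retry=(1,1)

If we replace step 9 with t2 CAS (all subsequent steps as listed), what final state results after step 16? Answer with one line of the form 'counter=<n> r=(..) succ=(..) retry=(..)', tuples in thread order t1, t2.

(re-executing from step 9 with the substitution; state before step 9: counter=3 r=(1,3) succ=(0,3) retry=(0,0))
9. t2 CAS -> counter=4 r=(1,3) succ=(0,4) retry=(0,0)
10. t1 LOAD -> counter=4 r=(4,3) succ=(0,4) retry=(0,0)
11. t1 CAS -> counter=5 r=(4,3) succ=(1,4) retry=(0,0)
12. t1 LOAD -> counter=5 r=(5,3) succ=(1,4) retry=(0,0)
13. t2 CAS -> counter=5 r=(5,3) succ=(1,4) retry=(0,1)
14. t1 CAS -> counter=6 r=(5,3) succ=(2,4) retry=(0,1)
15. t1 LOAD -> counter=6 r=(6,3) succ=(2,4) retry=(0,1)
16. t1 CAS -> counter=7 r=(6,3) succ=(3,4) retry=(0,1)

counter=7 r=(6,3) succ=(3,4) retry=(0,1)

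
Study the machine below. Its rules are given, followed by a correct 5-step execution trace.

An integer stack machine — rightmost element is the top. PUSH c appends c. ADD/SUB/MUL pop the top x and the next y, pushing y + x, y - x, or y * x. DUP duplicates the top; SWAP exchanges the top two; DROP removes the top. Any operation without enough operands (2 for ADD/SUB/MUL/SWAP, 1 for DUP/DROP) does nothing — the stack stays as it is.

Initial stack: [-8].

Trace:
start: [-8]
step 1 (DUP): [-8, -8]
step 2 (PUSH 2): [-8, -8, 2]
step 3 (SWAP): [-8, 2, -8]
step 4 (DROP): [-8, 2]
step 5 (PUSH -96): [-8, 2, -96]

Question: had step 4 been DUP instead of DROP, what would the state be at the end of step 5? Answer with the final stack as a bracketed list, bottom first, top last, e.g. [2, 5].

[-8, 2, -8, -8, -96]

(re-executing from step 4 with the substitution; state before step 4: [-8, 2, -8])
step 4 (DUP): [-8, 2, -8, -8]
step 5 (PUSH -96): [-8, 2, -8, -8, -96]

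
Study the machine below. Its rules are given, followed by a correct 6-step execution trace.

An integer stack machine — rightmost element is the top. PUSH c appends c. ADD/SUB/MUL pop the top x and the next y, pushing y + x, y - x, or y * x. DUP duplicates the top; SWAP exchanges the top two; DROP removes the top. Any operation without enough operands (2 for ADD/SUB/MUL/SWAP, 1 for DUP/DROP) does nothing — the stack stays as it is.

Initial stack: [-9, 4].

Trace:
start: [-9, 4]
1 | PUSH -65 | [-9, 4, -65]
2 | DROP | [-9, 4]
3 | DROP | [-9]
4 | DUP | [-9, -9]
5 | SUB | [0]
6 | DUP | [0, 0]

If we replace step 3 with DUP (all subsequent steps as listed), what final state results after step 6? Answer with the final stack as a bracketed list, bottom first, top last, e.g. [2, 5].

(re-executing from step 3 with the substitution; state before step 3: [-9, 4])
3 | DUP | [-9, 4, 4]
4 | DUP | [-9, 4, 4, 4]
5 | SUB | [-9, 4, 0]
6 | DUP | [-9, 4, 0, 0]

[-9, 4, 0, 0]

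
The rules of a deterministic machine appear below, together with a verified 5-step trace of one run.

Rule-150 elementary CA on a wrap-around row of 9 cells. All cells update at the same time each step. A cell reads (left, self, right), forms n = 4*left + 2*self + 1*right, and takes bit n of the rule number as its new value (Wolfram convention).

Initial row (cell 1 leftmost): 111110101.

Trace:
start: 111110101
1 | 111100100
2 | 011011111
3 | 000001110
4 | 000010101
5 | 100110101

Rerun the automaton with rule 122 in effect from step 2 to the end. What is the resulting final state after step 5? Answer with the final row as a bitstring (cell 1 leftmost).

(re-executing steps 2..5 under rule 122; state before step 2: 111100100)
2 | 100111011
3 | 111101110
4 | 100111011
5 | 111101110

111101110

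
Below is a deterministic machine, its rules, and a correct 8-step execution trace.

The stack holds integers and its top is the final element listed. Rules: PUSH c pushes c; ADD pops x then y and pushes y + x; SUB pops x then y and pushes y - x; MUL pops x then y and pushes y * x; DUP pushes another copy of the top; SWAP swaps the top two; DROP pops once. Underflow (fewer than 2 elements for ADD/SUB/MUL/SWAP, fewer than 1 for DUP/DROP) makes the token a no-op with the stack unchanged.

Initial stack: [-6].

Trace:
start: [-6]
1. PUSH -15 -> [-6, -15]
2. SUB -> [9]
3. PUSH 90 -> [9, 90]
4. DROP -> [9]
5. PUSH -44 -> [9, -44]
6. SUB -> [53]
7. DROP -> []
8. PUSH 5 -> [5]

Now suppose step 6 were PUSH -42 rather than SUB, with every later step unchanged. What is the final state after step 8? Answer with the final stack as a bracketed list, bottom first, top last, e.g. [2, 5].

(re-executing from step 6 with the substitution; state before step 6: [9, -44])
6. PUSH -42 -> [9, -44, -42]
7. DROP -> [9, -44]
8. PUSH 5 -> [9, -44, 5]

[9, -44, 5]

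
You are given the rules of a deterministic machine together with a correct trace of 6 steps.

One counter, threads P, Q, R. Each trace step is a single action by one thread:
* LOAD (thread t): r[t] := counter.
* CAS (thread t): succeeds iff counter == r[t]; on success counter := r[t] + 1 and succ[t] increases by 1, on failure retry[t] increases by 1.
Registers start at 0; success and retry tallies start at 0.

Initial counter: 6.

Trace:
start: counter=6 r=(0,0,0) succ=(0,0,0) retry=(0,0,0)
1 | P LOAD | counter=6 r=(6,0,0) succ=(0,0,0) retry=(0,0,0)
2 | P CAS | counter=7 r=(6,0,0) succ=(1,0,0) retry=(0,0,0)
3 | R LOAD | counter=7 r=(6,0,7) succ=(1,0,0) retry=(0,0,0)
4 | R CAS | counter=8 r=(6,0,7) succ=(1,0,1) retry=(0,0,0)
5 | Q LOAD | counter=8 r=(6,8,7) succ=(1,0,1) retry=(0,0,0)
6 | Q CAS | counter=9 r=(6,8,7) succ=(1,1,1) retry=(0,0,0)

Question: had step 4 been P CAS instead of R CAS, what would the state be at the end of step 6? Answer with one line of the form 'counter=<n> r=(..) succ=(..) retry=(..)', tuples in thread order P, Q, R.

counter=8 r=(6,7,7) succ=(1,1,0) retry=(1,0,0)

(re-executing from step 4 with the substitution; state before step 4: counter=7 r=(6,0,7) succ=(1,0,0) retry=(0,0,0))
4 | P CAS | counter=7 r=(6,0,7) succ=(1,0,0) retry=(1,0,0)
5 | Q LOAD | counter=7 r=(6,7,7) succ=(1,0,0) retry=(1,0,0)
6 | Q CAS | counter=8 r=(6,7,7) succ=(1,1,0) retry=(1,0,0)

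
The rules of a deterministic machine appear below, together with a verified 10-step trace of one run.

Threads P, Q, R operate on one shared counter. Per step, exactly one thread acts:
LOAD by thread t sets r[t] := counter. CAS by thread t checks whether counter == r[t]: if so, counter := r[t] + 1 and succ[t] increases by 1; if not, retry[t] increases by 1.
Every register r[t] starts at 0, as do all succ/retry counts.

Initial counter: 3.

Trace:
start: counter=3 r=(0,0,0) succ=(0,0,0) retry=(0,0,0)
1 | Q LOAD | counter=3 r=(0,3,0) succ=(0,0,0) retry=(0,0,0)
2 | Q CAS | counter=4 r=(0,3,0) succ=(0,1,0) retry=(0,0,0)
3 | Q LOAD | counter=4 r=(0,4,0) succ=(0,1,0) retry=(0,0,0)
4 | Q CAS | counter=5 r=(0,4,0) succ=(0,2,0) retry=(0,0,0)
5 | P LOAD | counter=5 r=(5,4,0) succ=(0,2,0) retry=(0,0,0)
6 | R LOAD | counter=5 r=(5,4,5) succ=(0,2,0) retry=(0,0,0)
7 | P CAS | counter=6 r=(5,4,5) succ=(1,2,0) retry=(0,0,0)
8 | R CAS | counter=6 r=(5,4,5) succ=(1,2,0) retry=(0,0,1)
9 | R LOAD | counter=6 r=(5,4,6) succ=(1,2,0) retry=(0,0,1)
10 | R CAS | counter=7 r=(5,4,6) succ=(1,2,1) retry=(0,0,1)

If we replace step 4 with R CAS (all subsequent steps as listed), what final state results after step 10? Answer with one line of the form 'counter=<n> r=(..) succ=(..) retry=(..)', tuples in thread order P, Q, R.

counter=6 r=(4,4,5) succ=(1,1,1) retry=(0,0,2)

(re-executing from step 4 with the substitution; state before step 4: counter=4 r=(0,4,0) succ=(0,1,0) retry=(0,0,0))
4 | R CAS | counter=4 r=(0,4,0) succ=(0,1,0) retry=(0,0,1)
5 | P LOAD | counter=4 r=(4,4,0) succ=(0,1,0) retry=(0,0,1)
6 | R LOAD | counter=4 r=(4,4,4) succ=(0,1,0) retry=(0,0,1)
7 | P CAS | counter=5 r=(4,4,4) succ=(1,1,0) retry=(0,0,1)
8 | R CAS | counter=5 r=(4,4,4) succ=(1,1,0) retry=(0,0,2)
9 | R LOAD | counter=5 r=(4,4,5) succ=(1,1,0) retry=(0,0,2)
10 | R CAS | counter=6 r=(4,4,5) succ=(1,1,1) retry=(0,0,2)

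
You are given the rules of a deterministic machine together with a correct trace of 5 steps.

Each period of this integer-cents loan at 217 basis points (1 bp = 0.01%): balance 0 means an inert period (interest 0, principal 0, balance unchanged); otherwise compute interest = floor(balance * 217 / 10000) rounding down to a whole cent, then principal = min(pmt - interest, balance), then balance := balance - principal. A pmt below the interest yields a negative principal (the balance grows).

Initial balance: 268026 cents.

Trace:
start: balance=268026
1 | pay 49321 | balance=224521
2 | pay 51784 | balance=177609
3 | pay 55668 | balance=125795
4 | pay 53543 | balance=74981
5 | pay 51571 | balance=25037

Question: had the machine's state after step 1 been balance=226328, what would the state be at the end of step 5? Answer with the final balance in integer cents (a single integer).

state after step 1 := balance=226328
2 | pay 51784 | balance=179455
3 | pay 55668 | balance=127681
4 | pay 53543 | balance=76908
5 | pay 51571 | balance=27005

27005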